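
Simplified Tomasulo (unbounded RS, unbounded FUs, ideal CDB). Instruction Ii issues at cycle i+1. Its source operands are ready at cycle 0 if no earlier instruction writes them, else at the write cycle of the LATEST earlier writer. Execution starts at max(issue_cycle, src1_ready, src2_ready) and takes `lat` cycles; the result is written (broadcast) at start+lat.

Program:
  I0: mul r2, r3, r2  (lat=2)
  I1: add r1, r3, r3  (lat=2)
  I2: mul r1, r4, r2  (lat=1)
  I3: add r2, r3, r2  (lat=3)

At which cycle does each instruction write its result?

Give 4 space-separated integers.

Answer: 3 4 4 7

Derivation:
I0 mul r2: issue@1 deps=(None,None) exec_start@1 write@3
I1 add r1: issue@2 deps=(None,None) exec_start@2 write@4
I2 mul r1: issue@3 deps=(None,0) exec_start@3 write@4
I3 add r2: issue@4 deps=(None,0) exec_start@4 write@7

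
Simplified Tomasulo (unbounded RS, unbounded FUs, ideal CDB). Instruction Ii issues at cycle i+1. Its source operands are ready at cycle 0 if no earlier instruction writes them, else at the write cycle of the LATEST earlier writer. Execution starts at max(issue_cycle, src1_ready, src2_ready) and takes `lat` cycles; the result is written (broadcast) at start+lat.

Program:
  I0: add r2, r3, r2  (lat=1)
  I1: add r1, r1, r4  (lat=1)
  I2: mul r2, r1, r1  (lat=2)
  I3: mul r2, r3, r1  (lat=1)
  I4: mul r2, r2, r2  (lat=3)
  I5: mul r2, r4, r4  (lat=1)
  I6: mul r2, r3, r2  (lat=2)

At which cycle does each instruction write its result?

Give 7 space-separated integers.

I0 add r2: issue@1 deps=(None,None) exec_start@1 write@2
I1 add r1: issue@2 deps=(None,None) exec_start@2 write@3
I2 mul r2: issue@3 deps=(1,1) exec_start@3 write@5
I3 mul r2: issue@4 deps=(None,1) exec_start@4 write@5
I4 mul r2: issue@5 deps=(3,3) exec_start@5 write@8
I5 mul r2: issue@6 deps=(None,None) exec_start@6 write@7
I6 mul r2: issue@7 deps=(None,5) exec_start@7 write@9

Answer: 2 3 5 5 8 7 9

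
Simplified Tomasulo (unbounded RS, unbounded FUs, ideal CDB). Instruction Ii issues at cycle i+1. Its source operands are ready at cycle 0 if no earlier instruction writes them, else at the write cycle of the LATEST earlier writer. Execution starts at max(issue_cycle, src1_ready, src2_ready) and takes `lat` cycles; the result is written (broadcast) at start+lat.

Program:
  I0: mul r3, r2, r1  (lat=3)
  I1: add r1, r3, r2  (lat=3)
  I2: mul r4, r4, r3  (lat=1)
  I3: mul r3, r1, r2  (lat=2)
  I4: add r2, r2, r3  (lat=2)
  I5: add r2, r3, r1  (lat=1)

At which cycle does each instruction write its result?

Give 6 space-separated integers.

I0 mul r3: issue@1 deps=(None,None) exec_start@1 write@4
I1 add r1: issue@2 deps=(0,None) exec_start@4 write@7
I2 mul r4: issue@3 deps=(None,0) exec_start@4 write@5
I3 mul r3: issue@4 deps=(1,None) exec_start@7 write@9
I4 add r2: issue@5 deps=(None,3) exec_start@9 write@11
I5 add r2: issue@6 deps=(3,1) exec_start@9 write@10

Answer: 4 7 5 9 11 10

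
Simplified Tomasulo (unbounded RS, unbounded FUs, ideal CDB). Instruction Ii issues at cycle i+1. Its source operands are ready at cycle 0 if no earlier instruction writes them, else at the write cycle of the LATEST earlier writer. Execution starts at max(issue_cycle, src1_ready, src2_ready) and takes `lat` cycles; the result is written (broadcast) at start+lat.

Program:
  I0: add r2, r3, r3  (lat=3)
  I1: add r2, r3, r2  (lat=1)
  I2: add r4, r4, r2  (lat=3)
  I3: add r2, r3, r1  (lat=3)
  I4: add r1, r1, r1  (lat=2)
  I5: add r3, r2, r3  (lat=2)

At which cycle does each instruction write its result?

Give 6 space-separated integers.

Answer: 4 5 8 7 7 9

Derivation:
I0 add r2: issue@1 deps=(None,None) exec_start@1 write@4
I1 add r2: issue@2 deps=(None,0) exec_start@4 write@5
I2 add r4: issue@3 deps=(None,1) exec_start@5 write@8
I3 add r2: issue@4 deps=(None,None) exec_start@4 write@7
I4 add r1: issue@5 deps=(None,None) exec_start@5 write@7
I5 add r3: issue@6 deps=(3,None) exec_start@7 write@9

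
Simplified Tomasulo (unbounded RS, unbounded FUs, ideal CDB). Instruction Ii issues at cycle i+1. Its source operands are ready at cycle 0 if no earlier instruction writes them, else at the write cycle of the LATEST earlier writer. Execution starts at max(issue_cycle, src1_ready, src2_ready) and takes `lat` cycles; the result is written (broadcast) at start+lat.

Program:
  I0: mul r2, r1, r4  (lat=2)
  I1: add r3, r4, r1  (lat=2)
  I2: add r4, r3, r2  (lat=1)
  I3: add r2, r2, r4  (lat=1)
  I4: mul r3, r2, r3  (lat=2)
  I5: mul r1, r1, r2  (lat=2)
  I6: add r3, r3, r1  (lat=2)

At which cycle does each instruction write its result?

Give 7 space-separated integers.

I0 mul r2: issue@1 deps=(None,None) exec_start@1 write@3
I1 add r3: issue@2 deps=(None,None) exec_start@2 write@4
I2 add r4: issue@3 deps=(1,0) exec_start@4 write@5
I3 add r2: issue@4 deps=(0,2) exec_start@5 write@6
I4 mul r3: issue@5 deps=(3,1) exec_start@6 write@8
I5 mul r1: issue@6 deps=(None,3) exec_start@6 write@8
I6 add r3: issue@7 deps=(4,5) exec_start@8 write@10

Answer: 3 4 5 6 8 8 10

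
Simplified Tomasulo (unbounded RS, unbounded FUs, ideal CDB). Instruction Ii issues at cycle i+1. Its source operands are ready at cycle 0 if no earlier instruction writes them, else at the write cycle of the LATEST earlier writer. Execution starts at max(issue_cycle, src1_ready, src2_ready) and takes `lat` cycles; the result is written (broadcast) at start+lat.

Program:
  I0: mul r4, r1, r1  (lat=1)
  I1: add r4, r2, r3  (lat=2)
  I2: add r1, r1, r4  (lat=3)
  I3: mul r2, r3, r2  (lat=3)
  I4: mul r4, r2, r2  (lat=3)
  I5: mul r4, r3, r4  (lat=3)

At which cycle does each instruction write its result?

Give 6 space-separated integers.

Answer: 2 4 7 7 10 13

Derivation:
I0 mul r4: issue@1 deps=(None,None) exec_start@1 write@2
I1 add r4: issue@2 deps=(None,None) exec_start@2 write@4
I2 add r1: issue@3 deps=(None,1) exec_start@4 write@7
I3 mul r2: issue@4 deps=(None,None) exec_start@4 write@7
I4 mul r4: issue@5 deps=(3,3) exec_start@7 write@10
I5 mul r4: issue@6 deps=(None,4) exec_start@10 write@13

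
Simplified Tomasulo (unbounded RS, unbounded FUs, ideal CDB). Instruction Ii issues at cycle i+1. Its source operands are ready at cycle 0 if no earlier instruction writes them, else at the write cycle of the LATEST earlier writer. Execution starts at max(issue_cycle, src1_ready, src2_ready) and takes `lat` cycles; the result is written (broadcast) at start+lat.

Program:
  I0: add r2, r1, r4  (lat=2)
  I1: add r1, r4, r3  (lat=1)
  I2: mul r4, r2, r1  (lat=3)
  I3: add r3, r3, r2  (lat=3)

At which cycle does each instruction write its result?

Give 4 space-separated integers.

I0 add r2: issue@1 deps=(None,None) exec_start@1 write@3
I1 add r1: issue@2 deps=(None,None) exec_start@2 write@3
I2 mul r4: issue@3 deps=(0,1) exec_start@3 write@6
I3 add r3: issue@4 deps=(None,0) exec_start@4 write@7

Answer: 3 3 6 7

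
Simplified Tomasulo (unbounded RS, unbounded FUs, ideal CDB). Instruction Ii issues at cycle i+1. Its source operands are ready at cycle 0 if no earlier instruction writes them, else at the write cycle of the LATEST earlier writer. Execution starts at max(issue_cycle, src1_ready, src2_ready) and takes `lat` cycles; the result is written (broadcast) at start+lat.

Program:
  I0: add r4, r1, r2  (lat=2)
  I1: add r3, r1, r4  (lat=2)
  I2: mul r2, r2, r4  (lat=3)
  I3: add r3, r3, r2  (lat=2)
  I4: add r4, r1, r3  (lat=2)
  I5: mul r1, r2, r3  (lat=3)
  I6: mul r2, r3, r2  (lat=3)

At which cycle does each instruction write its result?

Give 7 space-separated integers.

I0 add r4: issue@1 deps=(None,None) exec_start@1 write@3
I1 add r3: issue@2 deps=(None,0) exec_start@3 write@5
I2 mul r2: issue@3 deps=(None,0) exec_start@3 write@6
I3 add r3: issue@4 deps=(1,2) exec_start@6 write@8
I4 add r4: issue@5 deps=(None,3) exec_start@8 write@10
I5 mul r1: issue@6 deps=(2,3) exec_start@8 write@11
I6 mul r2: issue@7 deps=(3,2) exec_start@8 write@11

Answer: 3 5 6 8 10 11 11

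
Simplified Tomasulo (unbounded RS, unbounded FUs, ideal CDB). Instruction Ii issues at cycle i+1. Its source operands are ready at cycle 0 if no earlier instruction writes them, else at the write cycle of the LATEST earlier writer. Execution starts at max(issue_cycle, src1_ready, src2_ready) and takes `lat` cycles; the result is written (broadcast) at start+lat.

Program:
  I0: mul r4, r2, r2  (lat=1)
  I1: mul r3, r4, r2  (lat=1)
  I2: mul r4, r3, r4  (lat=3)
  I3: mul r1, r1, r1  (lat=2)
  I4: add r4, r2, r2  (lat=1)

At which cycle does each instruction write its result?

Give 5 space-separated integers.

Answer: 2 3 6 6 6

Derivation:
I0 mul r4: issue@1 deps=(None,None) exec_start@1 write@2
I1 mul r3: issue@2 deps=(0,None) exec_start@2 write@3
I2 mul r4: issue@3 deps=(1,0) exec_start@3 write@6
I3 mul r1: issue@4 deps=(None,None) exec_start@4 write@6
I4 add r4: issue@5 deps=(None,None) exec_start@5 write@6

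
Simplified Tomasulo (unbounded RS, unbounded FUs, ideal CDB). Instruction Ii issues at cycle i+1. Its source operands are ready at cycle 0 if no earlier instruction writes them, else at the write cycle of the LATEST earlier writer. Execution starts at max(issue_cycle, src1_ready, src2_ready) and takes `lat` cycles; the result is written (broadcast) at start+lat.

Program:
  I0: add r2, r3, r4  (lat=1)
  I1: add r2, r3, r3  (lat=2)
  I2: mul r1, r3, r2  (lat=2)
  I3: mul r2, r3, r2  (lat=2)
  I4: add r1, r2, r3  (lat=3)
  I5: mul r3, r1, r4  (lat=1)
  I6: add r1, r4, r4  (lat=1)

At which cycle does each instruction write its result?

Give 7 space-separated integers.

Answer: 2 4 6 6 9 10 8

Derivation:
I0 add r2: issue@1 deps=(None,None) exec_start@1 write@2
I1 add r2: issue@2 deps=(None,None) exec_start@2 write@4
I2 mul r1: issue@3 deps=(None,1) exec_start@4 write@6
I3 mul r2: issue@4 deps=(None,1) exec_start@4 write@6
I4 add r1: issue@5 deps=(3,None) exec_start@6 write@9
I5 mul r3: issue@6 deps=(4,None) exec_start@9 write@10
I6 add r1: issue@7 deps=(None,None) exec_start@7 write@8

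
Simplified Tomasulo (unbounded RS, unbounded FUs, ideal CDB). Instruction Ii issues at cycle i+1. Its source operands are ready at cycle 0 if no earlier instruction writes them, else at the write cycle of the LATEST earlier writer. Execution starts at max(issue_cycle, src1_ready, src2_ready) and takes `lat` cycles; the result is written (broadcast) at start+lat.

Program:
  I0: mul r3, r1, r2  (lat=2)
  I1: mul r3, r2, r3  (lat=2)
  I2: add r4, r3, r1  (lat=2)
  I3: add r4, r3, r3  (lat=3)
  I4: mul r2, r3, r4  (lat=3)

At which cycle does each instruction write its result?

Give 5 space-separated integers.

Answer: 3 5 7 8 11

Derivation:
I0 mul r3: issue@1 deps=(None,None) exec_start@1 write@3
I1 mul r3: issue@2 deps=(None,0) exec_start@3 write@5
I2 add r4: issue@3 deps=(1,None) exec_start@5 write@7
I3 add r4: issue@4 deps=(1,1) exec_start@5 write@8
I4 mul r2: issue@5 deps=(1,3) exec_start@8 write@11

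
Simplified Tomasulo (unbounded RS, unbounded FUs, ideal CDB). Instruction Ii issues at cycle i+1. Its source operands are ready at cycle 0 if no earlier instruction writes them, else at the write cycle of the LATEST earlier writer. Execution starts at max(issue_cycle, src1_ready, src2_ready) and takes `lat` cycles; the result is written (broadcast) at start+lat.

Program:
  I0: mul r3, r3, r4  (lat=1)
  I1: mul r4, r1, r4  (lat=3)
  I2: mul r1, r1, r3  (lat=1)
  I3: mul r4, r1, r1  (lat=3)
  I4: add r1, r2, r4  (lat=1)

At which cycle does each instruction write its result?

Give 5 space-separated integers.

I0 mul r3: issue@1 deps=(None,None) exec_start@1 write@2
I1 mul r4: issue@2 deps=(None,None) exec_start@2 write@5
I2 mul r1: issue@3 deps=(None,0) exec_start@3 write@4
I3 mul r4: issue@4 deps=(2,2) exec_start@4 write@7
I4 add r1: issue@5 deps=(None,3) exec_start@7 write@8

Answer: 2 5 4 7 8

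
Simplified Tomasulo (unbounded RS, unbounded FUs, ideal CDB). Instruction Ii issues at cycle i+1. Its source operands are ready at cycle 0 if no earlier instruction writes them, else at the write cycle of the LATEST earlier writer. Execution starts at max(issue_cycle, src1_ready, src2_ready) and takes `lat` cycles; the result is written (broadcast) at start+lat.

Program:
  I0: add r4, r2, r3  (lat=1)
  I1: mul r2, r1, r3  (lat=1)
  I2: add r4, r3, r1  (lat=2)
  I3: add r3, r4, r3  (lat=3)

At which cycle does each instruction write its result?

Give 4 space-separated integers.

Answer: 2 3 5 8

Derivation:
I0 add r4: issue@1 deps=(None,None) exec_start@1 write@2
I1 mul r2: issue@2 deps=(None,None) exec_start@2 write@3
I2 add r4: issue@3 deps=(None,None) exec_start@3 write@5
I3 add r3: issue@4 deps=(2,None) exec_start@5 write@8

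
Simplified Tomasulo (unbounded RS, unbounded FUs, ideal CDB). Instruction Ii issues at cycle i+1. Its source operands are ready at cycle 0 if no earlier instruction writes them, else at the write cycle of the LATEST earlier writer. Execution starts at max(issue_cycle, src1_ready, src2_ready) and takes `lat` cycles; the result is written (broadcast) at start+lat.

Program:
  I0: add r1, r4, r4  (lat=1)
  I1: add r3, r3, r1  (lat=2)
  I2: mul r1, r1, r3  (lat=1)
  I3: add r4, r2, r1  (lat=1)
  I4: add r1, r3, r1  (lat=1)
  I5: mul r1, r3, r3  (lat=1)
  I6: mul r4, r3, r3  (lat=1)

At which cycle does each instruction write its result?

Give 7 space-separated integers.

I0 add r1: issue@1 deps=(None,None) exec_start@1 write@2
I1 add r3: issue@2 deps=(None,0) exec_start@2 write@4
I2 mul r1: issue@3 deps=(0,1) exec_start@4 write@5
I3 add r4: issue@4 deps=(None,2) exec_start@5 write@6
I4 add r1: issue@5 deps=(1,2) exec_start@5 write@6
I5 mul r1: issue@6 deps=(1,1) exec_start@6 write@7
I6 mul r4: issue@7 deps=(1,1) exec_start@7 write@8

Answer: 2 4 5 6 6 7 8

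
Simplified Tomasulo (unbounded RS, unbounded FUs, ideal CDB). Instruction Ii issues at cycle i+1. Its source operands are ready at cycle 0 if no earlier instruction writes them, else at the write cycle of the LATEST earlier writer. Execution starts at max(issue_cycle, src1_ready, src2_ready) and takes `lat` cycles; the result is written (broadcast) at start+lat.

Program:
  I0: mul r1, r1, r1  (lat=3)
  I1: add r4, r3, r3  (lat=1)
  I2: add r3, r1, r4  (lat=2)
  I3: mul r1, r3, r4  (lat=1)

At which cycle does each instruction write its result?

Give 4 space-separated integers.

I0 mul r1: issue@1 deps=(None,None) exec_start@1 write@4
I1 add r4: issue@2 deps=(None,None) exec_start@2 write@3
I2 add r3: issue@3 deps=(0,1) exec_start@4 write@6
I3 mul r1: issue@4 deps=(2,1) exec_start@6 write@7

Answer: 4 3 6 7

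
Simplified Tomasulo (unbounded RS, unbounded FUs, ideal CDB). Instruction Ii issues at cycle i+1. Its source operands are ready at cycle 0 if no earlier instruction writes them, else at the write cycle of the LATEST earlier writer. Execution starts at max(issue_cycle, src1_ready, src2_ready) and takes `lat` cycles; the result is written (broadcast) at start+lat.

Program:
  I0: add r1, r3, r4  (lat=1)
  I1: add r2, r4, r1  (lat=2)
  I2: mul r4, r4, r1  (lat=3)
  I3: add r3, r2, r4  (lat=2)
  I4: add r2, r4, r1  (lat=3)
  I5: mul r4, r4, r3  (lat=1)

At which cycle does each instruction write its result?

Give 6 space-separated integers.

I0 add r1: issue@1 deps=(None,None) exec_start@1 write@2
I1 add r2: issue@2 deps=(None,0) exec_start@2 write@4
I2 mul r4: issue@3 deps=(None,0) exec_start@3 write@6
I3 add r3: issue@4 deps=(1,2) exec_start@6 write@8
I4 add r2: issue@5 deps=(2,0) exec_start@6 write@9
I5 mul r4: issue@6 deps=(2,3) exec_start@8 write@9

Answer: 2 4 6 8 9 9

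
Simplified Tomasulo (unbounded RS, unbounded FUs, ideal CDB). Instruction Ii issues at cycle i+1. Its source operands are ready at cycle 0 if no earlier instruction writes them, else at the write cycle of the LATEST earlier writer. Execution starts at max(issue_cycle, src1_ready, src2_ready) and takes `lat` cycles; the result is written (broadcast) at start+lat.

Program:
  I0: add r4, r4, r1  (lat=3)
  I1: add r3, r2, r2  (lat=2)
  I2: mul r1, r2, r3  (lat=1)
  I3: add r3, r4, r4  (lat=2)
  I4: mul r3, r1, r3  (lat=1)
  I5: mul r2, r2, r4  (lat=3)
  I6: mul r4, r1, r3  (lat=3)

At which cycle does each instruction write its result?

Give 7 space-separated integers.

I0 add r4: issue@1 deps=(None,None) exec_start@1 write@4
I1 add r3: issue@2 deps=(None,None) exec_start@2 write@4
I2 mul r1: issue@3 deps=(None,1) exec_start@4 write@5
I3 add r3: issue@4 deps=(0,0) exec_start@4 write@6
I4 mul r3: issue@5 deps=(2,3) exec_start@6 write@7
I5 mul r2: issue@6 deps=(None,0) exec_start@6 write@9
I6 mul r4: issue@7 deps=(2,4) exec_start@7 write@10

Answer: 4 4 5 6 7 9 10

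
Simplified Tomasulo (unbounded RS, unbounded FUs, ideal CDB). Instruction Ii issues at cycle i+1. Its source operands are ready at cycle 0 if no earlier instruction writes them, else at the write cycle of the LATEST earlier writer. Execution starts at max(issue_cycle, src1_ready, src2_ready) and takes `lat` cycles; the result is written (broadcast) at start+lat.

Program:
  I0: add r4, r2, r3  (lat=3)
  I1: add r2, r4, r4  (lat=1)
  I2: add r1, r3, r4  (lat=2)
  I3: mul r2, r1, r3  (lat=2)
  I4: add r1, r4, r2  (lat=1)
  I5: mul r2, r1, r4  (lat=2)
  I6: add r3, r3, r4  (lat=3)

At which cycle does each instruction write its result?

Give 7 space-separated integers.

I0 add r4: issue@1 deps=(None,None) exec_start@1 write@4
I1 add r2: issue@2 deps=(0,0) exec_start@4 write@5
I2 add r1: issue@3 deps=(None,0) exec_start@4 write@6
I3 mul r2: issue@4 deps=(2,None) exec_start@6 write@8
I4 add r1: issue@5 deps=(0,3) exec_start@8 write@9
I5 mul r2: issue@6 deps=(4,0) exec_start@9 write@11
I6 add r3: issue@7 deps=(None,0) exec_start@7 write@10

Answer: 4 5 6 8 9 11 10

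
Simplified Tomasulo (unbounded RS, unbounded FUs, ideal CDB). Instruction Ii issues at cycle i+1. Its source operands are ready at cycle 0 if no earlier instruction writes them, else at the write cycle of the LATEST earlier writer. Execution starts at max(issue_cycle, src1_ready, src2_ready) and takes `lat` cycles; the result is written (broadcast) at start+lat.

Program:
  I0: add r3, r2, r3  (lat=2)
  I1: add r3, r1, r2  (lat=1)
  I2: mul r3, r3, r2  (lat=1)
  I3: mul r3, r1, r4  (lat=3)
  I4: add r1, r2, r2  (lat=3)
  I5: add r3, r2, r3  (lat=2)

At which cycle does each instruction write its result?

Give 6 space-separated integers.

I0 add r3: issue@1 deps=(None,None) exec_start@1 write@3
I1 add r3: issue@2 deps=(None,None) exec_start@2 write@3
I2 mul r3: issue@3 deps=(1,None) exec_start@3 write@4
I3 mul r3: issue@4 deps=(None,None) exec_start@4 write@7
I4 add r1: issue@5 deps=(None,None) exec_start@5 write@8
I5 add r3: issue@6 deps=(None,3) exec_start@7 write@9

Answer: 3 3 4 7 8 9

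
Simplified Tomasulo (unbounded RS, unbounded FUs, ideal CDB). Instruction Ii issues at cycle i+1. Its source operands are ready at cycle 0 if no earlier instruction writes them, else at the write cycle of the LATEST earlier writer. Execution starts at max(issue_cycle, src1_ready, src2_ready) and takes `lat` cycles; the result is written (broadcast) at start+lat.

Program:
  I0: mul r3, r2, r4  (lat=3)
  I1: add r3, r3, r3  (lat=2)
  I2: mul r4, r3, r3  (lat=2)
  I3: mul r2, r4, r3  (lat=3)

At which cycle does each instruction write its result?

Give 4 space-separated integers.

Answer: 4 6 8 11

Derivation:
I0 mul r3: issue@1 deps=(None,None) exec_start@1 write@4
I1 add r3: issue@2 deps=(0,0) exec_start@4 write@6
I2 mul r4: issue@3 deps=(1,1) exec_start@6 write@8
I3 mul r2: issue@4 deps=(2,1) exec_start@8 write@11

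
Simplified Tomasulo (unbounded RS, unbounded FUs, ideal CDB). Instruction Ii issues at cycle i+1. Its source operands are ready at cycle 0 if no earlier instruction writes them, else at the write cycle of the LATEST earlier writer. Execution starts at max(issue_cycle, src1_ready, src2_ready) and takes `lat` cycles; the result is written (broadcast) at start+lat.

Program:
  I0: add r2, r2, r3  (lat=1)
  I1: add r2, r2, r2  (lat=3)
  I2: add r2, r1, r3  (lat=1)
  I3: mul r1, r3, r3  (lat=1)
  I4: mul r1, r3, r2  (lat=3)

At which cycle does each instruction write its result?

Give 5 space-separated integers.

I0 add r2: issue@1 deps=(None,None) exec_start@1 write@2
I1 add r2: issue@2 deps=(0,0) exec_start@2 write@5
I2 add r2: issue@3 deps=(None,None) exec_start@3 write@4
I3 mul r1: issue@4 deps=(None,None) exec_start@4 write@5
I4 mul r1: issue@5 deps=(None,2) exec_start@5 write@8

Answer: 2 5 4 5 8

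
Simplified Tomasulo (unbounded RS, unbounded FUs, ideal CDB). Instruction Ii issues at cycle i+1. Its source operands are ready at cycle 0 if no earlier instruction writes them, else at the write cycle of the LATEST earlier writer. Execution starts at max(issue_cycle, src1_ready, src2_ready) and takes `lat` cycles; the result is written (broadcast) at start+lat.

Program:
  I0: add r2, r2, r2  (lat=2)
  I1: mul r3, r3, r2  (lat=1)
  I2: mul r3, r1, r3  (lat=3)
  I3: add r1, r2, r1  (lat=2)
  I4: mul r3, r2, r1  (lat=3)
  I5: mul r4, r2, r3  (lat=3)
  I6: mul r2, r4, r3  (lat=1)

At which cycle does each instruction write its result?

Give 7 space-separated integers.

I0 add r2: issue@1 deps=(None,None) exec_start@1 write@3
I1 mul r3: issue@2 deps=(None,0) exec_start@3 write@4
I2 mul r3: issue@3 deps=(None,1) exec_start@4 write@7
I3 add r1: issue@4 deps=(0,None) exec_start@4 write@6
I4 mul r3: issue@5 deps=(0,3) exec_start@6 write@9
I5 mul r4: issue@6 deps=(0,4) exec_start@9 write@12
I6 mul r2: issue@7 deps=(5,4) exec_start@12 write@13

Answer: 3 4 7 6 9 12 13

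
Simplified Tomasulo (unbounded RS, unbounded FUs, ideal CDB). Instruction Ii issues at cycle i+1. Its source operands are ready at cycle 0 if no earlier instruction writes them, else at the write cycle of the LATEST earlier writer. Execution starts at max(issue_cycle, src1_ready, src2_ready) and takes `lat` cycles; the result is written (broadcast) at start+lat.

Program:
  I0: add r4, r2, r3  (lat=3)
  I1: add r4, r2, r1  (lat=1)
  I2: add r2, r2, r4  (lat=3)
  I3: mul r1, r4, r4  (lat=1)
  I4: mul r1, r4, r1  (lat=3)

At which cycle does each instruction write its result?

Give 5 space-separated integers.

Answer: 4 3 6 5 8

Derivation:
I0 add r4: issue@1 deps=(None,None) exec_start@1 write@4
I1 add r4: issue@2 deps=(None,None) exec_start@2 write@3
I2 add r2: issue@3 deps=(None,1) exec_start@3 write@6
I3 mul r1: issue@4 deps=(1,1) exec_start@4 write@5
I4 mul r1: issue@5 deps=(1,3) exec_start@5 write@8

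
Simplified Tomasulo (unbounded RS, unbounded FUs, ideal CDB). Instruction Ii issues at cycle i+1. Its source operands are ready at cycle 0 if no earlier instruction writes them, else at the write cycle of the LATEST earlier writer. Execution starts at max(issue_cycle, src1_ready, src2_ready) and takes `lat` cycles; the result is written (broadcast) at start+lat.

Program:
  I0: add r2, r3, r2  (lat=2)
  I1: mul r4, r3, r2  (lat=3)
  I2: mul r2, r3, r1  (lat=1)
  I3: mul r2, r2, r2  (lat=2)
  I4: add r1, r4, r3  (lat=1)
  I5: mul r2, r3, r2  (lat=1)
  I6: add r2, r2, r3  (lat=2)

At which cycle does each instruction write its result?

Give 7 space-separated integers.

Answer: 3 6 4 6 7 7 9

Derivation:
I0 add r2: issue@1 deps=(None,None) exec_start@1 write@3
I1 mul r4: issue@2 deps=(None,0) exec_start@3 write@6
I2 mul r2: issue@3 deps=(None,None) exec_start@3 write@4
I3 mul r2: issue@4 deps=(2,2) exec_start@4 write@6
I4 add r1: issue@5 deps=(1,None) exec_start@6 write@7
I5 mul r2: issue@6 deps=(None,3) exec_start@6 write@7
I6 add r2: issue@7 deps=(5,None) exec_start@7 write@9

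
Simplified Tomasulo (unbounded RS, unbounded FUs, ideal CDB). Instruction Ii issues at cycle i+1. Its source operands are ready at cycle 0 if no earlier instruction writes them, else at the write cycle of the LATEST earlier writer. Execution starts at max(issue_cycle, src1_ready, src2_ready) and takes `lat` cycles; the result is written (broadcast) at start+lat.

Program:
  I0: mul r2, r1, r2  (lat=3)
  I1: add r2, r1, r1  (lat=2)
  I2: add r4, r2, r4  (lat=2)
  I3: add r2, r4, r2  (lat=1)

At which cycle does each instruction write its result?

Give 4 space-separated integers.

I0 mul r2: issue@1 deps=(None,None) exec_start@1 write@4
I1 add r2: issue@2 deps=(None,None) exec_start@2 write@4
I2 add r4: issue@3 deps=(1,None) exec_start@4 write@6
I3 add r2: issue@4 deps=(2,1) exec_start@6 write@7

Answer: 4 4 6 7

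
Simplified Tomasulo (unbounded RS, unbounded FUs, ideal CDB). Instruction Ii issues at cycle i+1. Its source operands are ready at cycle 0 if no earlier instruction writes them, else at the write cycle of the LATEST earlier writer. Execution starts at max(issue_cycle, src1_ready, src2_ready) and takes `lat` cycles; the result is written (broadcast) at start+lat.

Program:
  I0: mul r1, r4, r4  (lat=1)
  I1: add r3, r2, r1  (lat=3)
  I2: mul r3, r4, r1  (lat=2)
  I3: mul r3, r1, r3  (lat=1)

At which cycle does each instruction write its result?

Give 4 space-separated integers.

Answer: 2 5 5 6

Derivation:
I0 mul r1: issue@1 deps=(None,None) exec_start@1 write@2
I1 add r3: issue@2 deps=(None,0) exec_start@2 write@5
I2 mul r3: issue@3 deps=(None,0) exec_start@3 write@5
I3 mul r3: issue@4 deps=(0,2) exec_start@5 write@6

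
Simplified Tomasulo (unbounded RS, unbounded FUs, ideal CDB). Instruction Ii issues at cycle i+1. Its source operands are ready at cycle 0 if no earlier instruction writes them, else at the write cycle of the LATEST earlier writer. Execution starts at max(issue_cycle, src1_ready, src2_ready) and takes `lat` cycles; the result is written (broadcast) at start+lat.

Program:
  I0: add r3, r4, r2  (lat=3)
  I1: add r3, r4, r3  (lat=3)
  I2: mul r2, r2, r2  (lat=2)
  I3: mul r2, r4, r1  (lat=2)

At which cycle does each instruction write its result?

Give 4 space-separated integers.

I0 add r3: issue@1 deps=(None,None) exec_start@1 write@4
I1 add r3: issue@2 deps=(None,0) exec_start@4 write@7
I2 mul r2: issue@3 deps=(None,None) exec_start@3 write@5
I3 mul r2: issue@4 deps=(None,None) exec_start@4 write@6

Answer: 4 7 5 6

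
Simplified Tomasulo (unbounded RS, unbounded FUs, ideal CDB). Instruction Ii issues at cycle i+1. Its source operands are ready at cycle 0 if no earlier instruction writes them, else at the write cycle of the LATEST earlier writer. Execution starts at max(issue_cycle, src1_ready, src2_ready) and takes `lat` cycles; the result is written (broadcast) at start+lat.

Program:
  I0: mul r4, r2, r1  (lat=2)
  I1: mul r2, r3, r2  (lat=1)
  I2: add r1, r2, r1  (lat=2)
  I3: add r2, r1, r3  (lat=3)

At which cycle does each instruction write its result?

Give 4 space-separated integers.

I0 mul r4: issue@1 deps=(None,None) exec_start@1 write@3
I1 mul r2: issue@2 deps=(None,None) exec_start@2 write@3
I2 add r1: issue@3 deps=(1,None) exec_start@3 write@5
I3 add r2: issue@4 deps=(2,None) exec_start@5 write@8

Answer: 3 3 5 8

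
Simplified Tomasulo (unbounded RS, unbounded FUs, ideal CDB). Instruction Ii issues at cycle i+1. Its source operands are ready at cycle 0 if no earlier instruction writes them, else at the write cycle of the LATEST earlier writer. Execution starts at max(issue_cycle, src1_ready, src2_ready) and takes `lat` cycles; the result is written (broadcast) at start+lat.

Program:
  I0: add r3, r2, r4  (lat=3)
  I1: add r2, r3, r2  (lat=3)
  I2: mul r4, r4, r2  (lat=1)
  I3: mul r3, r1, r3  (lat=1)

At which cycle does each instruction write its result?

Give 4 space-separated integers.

Answer: 4 7 8 5

Derivation:
I0 add r3: issue@1 deps=(None,None) exec_start@1 write@4
I1 add r2: issue@2 deps=(0,None) exec_start@4 write@7
I2 mul r4: issue@3 deps=(None,1) exec_start@7 write@8
I3 mul r3: issue@4 deps=(None,0) exec_start@4 write@5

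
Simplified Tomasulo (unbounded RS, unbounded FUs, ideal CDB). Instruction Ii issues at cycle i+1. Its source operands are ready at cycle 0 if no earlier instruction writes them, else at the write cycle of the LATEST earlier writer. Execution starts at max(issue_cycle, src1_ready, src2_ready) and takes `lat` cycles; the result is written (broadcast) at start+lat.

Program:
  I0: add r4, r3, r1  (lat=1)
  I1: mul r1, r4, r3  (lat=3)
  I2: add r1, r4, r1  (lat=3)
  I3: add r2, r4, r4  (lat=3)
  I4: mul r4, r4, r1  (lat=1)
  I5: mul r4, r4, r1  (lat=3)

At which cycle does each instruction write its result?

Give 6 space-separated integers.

Answer: 2 5 8 7 9 12

Derivation:
I0 add r4: issue@1 deps=(None,None) exec_start@1 write@2
I1 mul r1: issue@2 deps=(0,None) exec_start@2 write@5
I2 add r1: issue@3 deps=(0,1) exec_start@5 write@8
I3 add r2: issue@4 deps=(0,0) exec_start@4 write@7
I4 mul r4: issue@5 deps=(0,2) exec_start@8 write@9
I5 mul r4: issue@6 deps=(4,2) exec_start@9 write@12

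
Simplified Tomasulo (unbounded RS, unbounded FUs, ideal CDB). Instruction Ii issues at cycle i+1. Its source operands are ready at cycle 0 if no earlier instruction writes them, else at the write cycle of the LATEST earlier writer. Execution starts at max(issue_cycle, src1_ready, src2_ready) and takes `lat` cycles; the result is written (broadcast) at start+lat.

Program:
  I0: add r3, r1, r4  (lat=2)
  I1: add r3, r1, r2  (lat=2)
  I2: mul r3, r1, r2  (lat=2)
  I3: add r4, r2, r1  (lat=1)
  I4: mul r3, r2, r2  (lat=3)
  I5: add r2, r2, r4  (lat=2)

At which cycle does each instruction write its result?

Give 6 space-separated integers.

Answer: 3 4 5 5 8 8

Derivation:
I0 add r3: issue@1 deps=(None,None) exec_start@1 write@3
I1 add r3: issue@2 deps=(None,None) exec_start@2 write@4
I2 mul r3: issue@3 deps=(None,None) exec_start@3 write@5
I3 add r4: issue@4 deps=(None,None) exec_start@4 write@5
I4 mul r3: issue@5 deps=(None,None) exec_start@5 write@8
I5 add r2: issue@6 deps=(None,3) exec_start@6 write@8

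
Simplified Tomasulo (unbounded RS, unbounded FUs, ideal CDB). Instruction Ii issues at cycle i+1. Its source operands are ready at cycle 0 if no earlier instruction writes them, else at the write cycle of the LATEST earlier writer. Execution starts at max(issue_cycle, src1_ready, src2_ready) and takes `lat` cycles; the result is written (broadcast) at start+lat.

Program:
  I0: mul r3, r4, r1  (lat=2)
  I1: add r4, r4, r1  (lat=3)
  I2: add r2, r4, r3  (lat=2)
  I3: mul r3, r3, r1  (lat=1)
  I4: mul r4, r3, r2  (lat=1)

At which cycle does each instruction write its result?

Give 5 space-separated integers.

Answer: 3 5 7 5 8

Derivation:
I0 mul r3: issue@1 deps=(None,None) exec_start@1 write@3
I1 add r4: issue@2 deps=(None,None) exec_start@2 write@5
I2 add r2: issue@3 deps=(1,0) exec_start@5 write@7
I3 mul r3: issue@4 deps=(0,None) exec_start@4 write@5
I4 mul r4: issue@5 deps=(3,2) exec_start@7 write@8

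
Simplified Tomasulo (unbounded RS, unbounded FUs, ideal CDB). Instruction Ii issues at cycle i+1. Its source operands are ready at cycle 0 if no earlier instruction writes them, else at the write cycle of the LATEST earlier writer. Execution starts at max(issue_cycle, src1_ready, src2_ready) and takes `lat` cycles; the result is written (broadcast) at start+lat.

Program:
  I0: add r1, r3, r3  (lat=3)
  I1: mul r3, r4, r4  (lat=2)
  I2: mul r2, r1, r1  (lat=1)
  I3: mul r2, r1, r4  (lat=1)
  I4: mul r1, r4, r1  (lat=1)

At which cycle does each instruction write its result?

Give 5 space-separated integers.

I0 add r1: issue@1 deps=(None,None) exec_start@1 write@4
I1 mul r3: issue@2 deps=(None,None) exec_start@2 write@4
I2 mul r2: issue@3 deps=(0,0) exec_start@4 write@5
I3 mul r2: issue@4 deps=(0,None) exec_start@4 write@5
I4 mul r1: issue@5 deps=(None,0) exec_start@5 write@6

Answer: 4 4 5 5 6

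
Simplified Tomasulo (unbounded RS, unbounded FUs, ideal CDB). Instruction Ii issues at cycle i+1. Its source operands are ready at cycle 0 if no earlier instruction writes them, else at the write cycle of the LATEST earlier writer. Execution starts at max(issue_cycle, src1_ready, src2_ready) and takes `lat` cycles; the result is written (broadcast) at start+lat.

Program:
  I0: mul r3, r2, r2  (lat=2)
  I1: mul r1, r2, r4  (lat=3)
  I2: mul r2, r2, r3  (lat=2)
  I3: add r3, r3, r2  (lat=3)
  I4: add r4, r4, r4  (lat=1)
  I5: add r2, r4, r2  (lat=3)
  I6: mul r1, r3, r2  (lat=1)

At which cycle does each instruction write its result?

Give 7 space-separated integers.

I0 mul r3: issue@1 deps=(None,None) exec_start@1 write@3
I1 mul r1: issue@2 deps=(None,None) exec_start@2 write@5
I2 mul r2: issue@3 deps=(None,0) exec_start@3 write@5
I3 add r3: issue@4 deps=(0,2) exec_start@5 write@8
I4 add r4: issue@5 deps=(None,None) exec_start@5 write@6
I5 add r2: issue@6 deps=(4,2) exec_start@6 write@9
I6 mul r1: issue@7 deps=(3,5) exec_start@9 write@10

Answer: 3 5 5 8 6 9 10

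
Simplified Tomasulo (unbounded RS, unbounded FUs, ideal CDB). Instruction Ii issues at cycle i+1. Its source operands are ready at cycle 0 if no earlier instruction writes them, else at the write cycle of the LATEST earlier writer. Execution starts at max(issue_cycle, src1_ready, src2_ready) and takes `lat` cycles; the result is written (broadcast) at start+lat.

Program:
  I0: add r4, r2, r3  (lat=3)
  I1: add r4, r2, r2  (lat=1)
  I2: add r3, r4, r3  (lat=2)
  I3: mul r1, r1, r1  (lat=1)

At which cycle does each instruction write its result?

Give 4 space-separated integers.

I0 add r4: issue@1 deps=(None,None) exec_start@1 write@4
I1 add r4: issue@2 deps=(None,None) exec_start@2 write@3
I2 add r3: issue@3 deps=(1,None) exec_start@3 write@5
I3 mul r1: issue@4 deps=(None,None) exec_start@4 write@5

Answer: 4 3 5 5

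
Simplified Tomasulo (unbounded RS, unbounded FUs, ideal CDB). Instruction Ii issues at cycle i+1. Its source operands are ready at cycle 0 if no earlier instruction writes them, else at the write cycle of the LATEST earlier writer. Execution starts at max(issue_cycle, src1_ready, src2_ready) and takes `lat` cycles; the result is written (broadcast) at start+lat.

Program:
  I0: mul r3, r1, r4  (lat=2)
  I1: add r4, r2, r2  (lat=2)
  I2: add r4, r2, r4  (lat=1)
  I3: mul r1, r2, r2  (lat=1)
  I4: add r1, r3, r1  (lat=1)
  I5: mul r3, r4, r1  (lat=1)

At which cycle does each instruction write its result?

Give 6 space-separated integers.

Answer: 3 4 5 5 6 7

Derivation:
I0 mul r3: issue@1 deps=(None,None) exec_start@1 write@3
I1 add r4: issue@2 deps=(None,None) exec_start@2 write@4
I2 add r4: issue@3 deps=(None,1) exec_start@4 write@5
I3 mul r1: issue@4 deps=(None,None) exec_start@4 write@5
I4 add r1: issue@5 deps=(0,3) exec_start@5 write@6
I5 mul r3: issue@6 deps=(2,4) exec_start@6 write@7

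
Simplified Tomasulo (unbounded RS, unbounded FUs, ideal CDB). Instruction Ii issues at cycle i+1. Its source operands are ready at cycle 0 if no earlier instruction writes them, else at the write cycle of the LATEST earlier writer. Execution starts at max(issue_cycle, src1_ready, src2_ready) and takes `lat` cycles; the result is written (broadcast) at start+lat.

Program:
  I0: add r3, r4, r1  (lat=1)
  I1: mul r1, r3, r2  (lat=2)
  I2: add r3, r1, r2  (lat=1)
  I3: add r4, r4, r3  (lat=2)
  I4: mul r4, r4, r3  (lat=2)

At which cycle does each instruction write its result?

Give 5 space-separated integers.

Answer: 2 4 5 7 9

Derivation:
I0 add r3: issue@1 deps=(None,None) exec_start@1 write@2
I1 mul r1: issue@2 deps=(0,None) exec_start@2 write@4
I2 add r3: issue@3 deps=(1,None) exec_start@4 write@5
I3 add r4: issue@4 deps=(None,2) exec_start@5 write@7
I4 mul r4: issue@5 deps=(3,2) exec_start@7 write@9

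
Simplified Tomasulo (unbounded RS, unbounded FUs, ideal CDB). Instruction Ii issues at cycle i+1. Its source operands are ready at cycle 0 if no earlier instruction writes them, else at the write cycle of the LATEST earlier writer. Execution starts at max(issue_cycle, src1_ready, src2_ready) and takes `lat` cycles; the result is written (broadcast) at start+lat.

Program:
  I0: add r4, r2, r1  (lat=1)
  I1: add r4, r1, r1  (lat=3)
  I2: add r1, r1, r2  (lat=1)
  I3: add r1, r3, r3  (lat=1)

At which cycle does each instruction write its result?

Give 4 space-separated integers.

I0 add r4: issue@1 deps=(None,None) exec_start@1 write@2
I1 add r4: issue@2 deps=(None,None) exec_start@2 write@5
I2 add r1: issue@3 deps=(None,None) exec_start@3 write@4
I3 add r1: issue@4 deps=(None,None) exec_start@4 write@5

Answer: 2 5 4 5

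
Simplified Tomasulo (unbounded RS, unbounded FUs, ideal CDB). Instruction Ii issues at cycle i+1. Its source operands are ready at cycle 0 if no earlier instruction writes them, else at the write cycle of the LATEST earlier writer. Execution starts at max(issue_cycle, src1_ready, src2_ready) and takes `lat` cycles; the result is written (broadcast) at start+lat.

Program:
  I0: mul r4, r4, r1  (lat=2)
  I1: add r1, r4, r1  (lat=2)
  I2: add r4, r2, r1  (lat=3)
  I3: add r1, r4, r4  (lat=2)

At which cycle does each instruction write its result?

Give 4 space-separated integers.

Answer: 3 5 8 10

Derivation:
I0 mul r4: issue@1 deps=(None,None) exec_start@1 write@3
I1 add r1: issue@2 deps=(0,None) exec_start@3 write@5
I2 add r4: issue@3 deps=(None,1) exec_start@5 write@8
I3 add r1: issue@4 deps=(2,2) exec_start@8 write@10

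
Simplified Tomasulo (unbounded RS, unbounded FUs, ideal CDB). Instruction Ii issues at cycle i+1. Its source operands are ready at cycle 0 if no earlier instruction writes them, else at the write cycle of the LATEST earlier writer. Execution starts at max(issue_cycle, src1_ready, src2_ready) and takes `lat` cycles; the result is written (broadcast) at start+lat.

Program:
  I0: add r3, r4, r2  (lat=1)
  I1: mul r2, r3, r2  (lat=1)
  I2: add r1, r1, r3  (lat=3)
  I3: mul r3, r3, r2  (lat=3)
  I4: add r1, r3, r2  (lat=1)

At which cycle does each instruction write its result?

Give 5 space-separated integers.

Answer: 2 3 6 7 8

Derivation:
I0 add r3: issue@1 deps=(None,None) exec_start@1 write@2
I1 mul r2: issue@2 deps=(0,None) exec_start@2 write@3
I2 add r1: issue@3 deps=(None,0) exec_start@3 write@6
I3 mul r3: issue@4 deps=(0,1) exec_start@4 write@7
I4 add r1: issue@5 deps=(3,1) exec_start@7 write@8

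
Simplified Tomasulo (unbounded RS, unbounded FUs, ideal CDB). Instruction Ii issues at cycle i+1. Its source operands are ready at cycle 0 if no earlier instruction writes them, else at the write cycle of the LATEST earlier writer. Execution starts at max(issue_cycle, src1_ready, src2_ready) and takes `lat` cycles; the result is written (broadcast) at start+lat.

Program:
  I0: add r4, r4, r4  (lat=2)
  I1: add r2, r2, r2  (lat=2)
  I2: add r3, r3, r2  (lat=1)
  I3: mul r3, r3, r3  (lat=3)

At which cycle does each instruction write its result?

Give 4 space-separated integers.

I0 add r4: issue@1 deps=(None,None) exec_start@1 write@3
I1 add r2: issue@2 deps=(None,None) exec_start@2 write@4
I2 add r3: issue@3 deps=(None,1) exec_start@4 write@5
I3 mul r3: issue@4 deps=(2,2) exec_start@5 write@8

Answer: 3 4 5 8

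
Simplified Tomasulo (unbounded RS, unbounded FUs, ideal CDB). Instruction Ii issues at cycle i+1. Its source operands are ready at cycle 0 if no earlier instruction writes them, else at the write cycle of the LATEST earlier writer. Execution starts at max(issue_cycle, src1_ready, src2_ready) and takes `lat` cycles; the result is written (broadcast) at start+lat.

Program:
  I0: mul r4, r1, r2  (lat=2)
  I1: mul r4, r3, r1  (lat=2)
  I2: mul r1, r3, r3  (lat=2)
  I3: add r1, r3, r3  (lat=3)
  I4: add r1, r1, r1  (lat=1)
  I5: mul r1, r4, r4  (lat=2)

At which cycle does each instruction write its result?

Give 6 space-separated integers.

I0 mul r4: issue@1 deps=(None,None) exec_start@1 write@3
I1 mul r4: issue@2 deps=(None,None) exec_start@2 write@4
I2 mul r1: issue@3 deps=(None,None) exec_start@3 write@5
I3 add r1: issue@4 deps=(None,None) exec_start@4 write@7
I4 add r1: issue@5 deps=(3,3) exec_start@7 write@8
I5 mul r1: issue@6 deps=(1,1) exec_start@6 write@8

Answer: 3 4 5 7 8 8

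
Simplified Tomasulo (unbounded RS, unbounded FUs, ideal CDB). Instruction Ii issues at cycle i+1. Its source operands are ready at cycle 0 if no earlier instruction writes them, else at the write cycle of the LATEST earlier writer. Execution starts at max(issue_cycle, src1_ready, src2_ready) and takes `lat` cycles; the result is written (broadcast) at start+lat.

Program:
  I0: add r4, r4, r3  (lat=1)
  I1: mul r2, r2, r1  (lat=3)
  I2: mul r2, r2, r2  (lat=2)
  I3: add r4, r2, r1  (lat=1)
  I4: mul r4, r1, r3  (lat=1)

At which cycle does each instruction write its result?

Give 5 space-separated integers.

Answer: 2 5 7 8 6

Derivation:
I0 add r4: issue@1 deps=(None,None) exec_start@1 write@2
I1 mul r2: issue@2 deps=(None,None) exec_start@2 write@5
I2 mul r2: issue@3 deps=(1,1) exec_start@5 write@7
I3 add r4: issue@4 deps=(2,None) exec_start@7 write@8
I4 mul r4: issue@5 deps=(None,None) exec_start@5 write@6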